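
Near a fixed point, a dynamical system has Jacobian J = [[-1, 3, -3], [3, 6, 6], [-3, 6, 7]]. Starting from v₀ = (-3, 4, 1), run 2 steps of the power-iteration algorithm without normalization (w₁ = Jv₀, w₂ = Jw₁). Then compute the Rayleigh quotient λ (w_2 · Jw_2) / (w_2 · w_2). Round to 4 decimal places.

w1 = Jv₀ = ((-1)·(-3) + 3·4 + (-3)·1; 3·(-3) + 6·4 + 6·1; (-3)·(-3) + 6·4 + 7·1) = (12, 21, 40)
w2 = Jw1 = ((-1)·12 + 3·21 + (-3)·40; 3·12 + 6·21 + 6·40; (-3)·12 + 6·21 + 7·40) = (-69, 402, 370)
Jw2 = (165, 4425, 5209)
w2·Jw2 = (-69)·165 + 402·4425 + 370·5209 = 3694795; w2·w2 = (-69)·(-69) + 402·402 + 370·370 = 303265
λ ≈ 3694795/303265 = 12.1834

λ ≈ 12.1834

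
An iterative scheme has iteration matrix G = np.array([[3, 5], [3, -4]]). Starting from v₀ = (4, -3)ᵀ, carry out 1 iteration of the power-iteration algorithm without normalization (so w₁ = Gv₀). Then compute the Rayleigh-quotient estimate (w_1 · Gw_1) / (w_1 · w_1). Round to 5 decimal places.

w1 = Gv₀ = (3·4 + 5·(-3); 3·4 + (-4)·(-3)) = (-3, 24)
Gw1 = (111, -105)
w1·Gw1 = (-3)·111 + 24·(-105) = -2853; w1·w1 = (-3)·(-3) + 24·24 = 585
λ ≈ -2853/585 = -4.87692

-4.87692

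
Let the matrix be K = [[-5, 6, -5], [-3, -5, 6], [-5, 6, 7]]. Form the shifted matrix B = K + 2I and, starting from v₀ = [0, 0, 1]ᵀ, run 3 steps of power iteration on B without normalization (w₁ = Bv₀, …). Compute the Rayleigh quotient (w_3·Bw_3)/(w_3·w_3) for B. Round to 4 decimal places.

B = K + 2I has rows (-3, 6, -5); (-3, -3, 6); (-5, 6, 9)
w1 = Bv₀ = (-5, 6, 9)
w2 = Bw1 = (6, 51, 142)
w3 = Bw2 = (-422, 681, 1554)
Bw3 = (-2418, 8547, 20182)
w3·Bw3 = 38203731; w3·w3 = 3056761; μ ≈ 38203731/3056761 = 12.4981

12.4981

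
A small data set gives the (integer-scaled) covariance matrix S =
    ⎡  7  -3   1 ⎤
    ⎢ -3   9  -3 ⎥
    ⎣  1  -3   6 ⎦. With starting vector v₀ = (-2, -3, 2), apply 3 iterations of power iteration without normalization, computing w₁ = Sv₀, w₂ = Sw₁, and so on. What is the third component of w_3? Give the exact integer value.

w1 = Sv₀ = (7·(-2) + (-3)·(-3) + 1·2; (-3)·(-2) + 9·(-3) + (-3)·2; 1·(-2) + (-3)·(-3) + 6·2) = (-3, -27, 19)
w2 = Sw1 = (7·(-3) + (-3)·(-27) + 1·19; (-3)·(-3) + 9·(-27) + (-3)·19; 1·(-3) + (-3)·(-27) + 6·19) = (79, -291, 192)
w3 = Sw2 = (1618, -3432, 2104)
The requested component of w3 is 2104.

2104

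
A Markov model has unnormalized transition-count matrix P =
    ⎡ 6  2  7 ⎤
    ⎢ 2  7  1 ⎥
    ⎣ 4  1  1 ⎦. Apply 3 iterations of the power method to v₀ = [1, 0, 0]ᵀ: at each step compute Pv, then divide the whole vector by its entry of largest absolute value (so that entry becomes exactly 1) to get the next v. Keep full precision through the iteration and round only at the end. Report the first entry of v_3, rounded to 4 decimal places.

Pv0 = (6.00000, 2.00000, 4.00000); divide by 6.00000 → v1 = (1.00000, 0.33333, 0.66667)
Pv1 = (11.33333, 5.00000, 5.00000); divide by 11.33333 → v2 = (1.00000, 0.44118, 0.44118)
Pv2 = (9.97059, 5.52941, 4.88235); divide by 9.97059 → v3 = (1.00000, 0.55457, 0.48968)
Requested entry of v3: 678/678 = 1.0000

1.0000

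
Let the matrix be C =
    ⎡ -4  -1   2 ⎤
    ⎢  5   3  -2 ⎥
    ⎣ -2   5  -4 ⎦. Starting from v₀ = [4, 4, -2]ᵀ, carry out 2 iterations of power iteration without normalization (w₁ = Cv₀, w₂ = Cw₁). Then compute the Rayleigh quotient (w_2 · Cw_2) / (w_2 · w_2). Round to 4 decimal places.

-4.7212

w1 = Cv₀ = ((-4)·4 + (-1)·4 + 2·(-2); 5·4 + 3·4 + (-2)·(-2); (-2)·4 + 5·4 + (-4)·(-2)) = (-24, 36, 20)
w2 = Cw1 = ((-4)·(-24) + (-1)·36 + 2·20; 5·(-24) + 3·36 + (-2)·20; (-2)·(-24) + 5·36 + (-4)·20) = (100, -52, 148)
Cw2 = (-52, 48, -1052)
w2·Cw2 = 100·(-52) + (-52)·48 + 148·(-1052) = -163392; w2·w2 = 100·100 + (-52)·(-52) + 148·148 = 34608
λ ≈ -163392/34608 = -4.7212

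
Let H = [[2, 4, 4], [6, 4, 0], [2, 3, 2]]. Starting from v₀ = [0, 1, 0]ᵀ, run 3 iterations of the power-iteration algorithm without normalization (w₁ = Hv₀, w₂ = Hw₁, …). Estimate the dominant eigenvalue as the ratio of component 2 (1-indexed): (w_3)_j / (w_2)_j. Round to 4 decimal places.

w1 = Hv₀ = (2·0 + 4·1 + 4·0; 6·0 + 4·1 + 0·0; 2·0 + 3·1 + 2·0) = (4, 4, 3)
w2 = Hw1 = (2·4 + 4·4 + 4·3; 6·4 + 4·4 + 0·3; 2·4 + 3·4 + 2·3) = (36, 40, 26)
w3 = Hw2 = (336, 376, 244)
Ratio at component: 376 / 40 = 9.4000

λ ≈ 9.4000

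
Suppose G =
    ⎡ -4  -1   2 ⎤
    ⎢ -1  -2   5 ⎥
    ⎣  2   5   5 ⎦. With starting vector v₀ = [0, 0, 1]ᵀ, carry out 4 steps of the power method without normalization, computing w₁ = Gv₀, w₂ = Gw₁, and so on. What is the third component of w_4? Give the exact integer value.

3094

w1 = Gv₀ = (2, 5, 5)
w2 = Gw1 = (-3, 13, 54)
w3 = Gw2 = (107, 247, 329)
w4 = Gw3 = (-17, 1044, 3094)
The requested component of w4 is 3094.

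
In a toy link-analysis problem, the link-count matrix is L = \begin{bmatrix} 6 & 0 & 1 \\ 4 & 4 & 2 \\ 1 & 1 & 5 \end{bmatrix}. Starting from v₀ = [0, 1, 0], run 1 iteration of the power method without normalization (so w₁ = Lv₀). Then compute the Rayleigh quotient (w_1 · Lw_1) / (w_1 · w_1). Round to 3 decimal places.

4.765

w1 = Lv₀ = (0, 4, 1)
Lw1 = (1, 18, 9)
w1·Lw1 = 0·1 + 4·18 + 1·9 = 81; w1·w1 = 0·0 + 4·4 + 1·1 = 17
λ ≈ 81/17 = 4.765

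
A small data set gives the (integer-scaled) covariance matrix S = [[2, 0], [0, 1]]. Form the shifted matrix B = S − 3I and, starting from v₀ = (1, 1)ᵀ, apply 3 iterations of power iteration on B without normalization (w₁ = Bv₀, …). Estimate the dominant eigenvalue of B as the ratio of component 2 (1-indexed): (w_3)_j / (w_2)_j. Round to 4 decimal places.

B = S − 3I has rows (-1, 0); (0, -2)
w1 = Bv₀ = ((-1)·1 + 0·1; 0·1 + (-2)·1) = (-1, -2)
w2 = Bw1 = ((-1)·(-1) + 0·(-2); 0·(-1) + (-2)·(-2)) = (1, 4)
w3 = Bw2 = (-1, -8)
Ratio: -8/4 = -2.0000

-2.0000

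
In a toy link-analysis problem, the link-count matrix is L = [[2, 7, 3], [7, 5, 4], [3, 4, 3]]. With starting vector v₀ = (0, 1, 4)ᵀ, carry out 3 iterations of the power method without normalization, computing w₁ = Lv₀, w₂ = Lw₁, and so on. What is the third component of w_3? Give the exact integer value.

w1 = Lv₀ = (2·0 + 7·1 + 3·4; 7·0 + 5·1 + 4·4; 3·0 + 4·1 + 3·4) = (19, 21, 16)
w2 = Lw1 = (2·19 + 7·21 + 3·16; 7·19 + 5·21 + 4·16; 3·19 + 4·21 + 3·16) = (233, 302, 189)
w3 = Lw2 = (3147, 3897, 2474)
The requested component of w3 is 2474.

2474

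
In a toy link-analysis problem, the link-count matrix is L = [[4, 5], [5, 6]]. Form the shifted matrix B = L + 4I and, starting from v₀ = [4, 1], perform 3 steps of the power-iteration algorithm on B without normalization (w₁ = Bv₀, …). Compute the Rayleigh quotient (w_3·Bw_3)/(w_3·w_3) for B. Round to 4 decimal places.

B = L + 4I has rows (8, 5); (5, 10)
w1 = Bv₀ = (8·4 + 5·1; 5·4 + 10·1) = (37, 30)
w2 = Bw1 = (8·37 + 5·30; 5·37 + 10·30) = (446, 485)
w3 = Bw2 = (5993, 7080)
Bw3 = (83344, 100765)
w3·Bw3 = 1212896792; w3·w3 = 86042449; μ ≈ 1212896792/86042449 = 14.0965

μ ≈ 14.0965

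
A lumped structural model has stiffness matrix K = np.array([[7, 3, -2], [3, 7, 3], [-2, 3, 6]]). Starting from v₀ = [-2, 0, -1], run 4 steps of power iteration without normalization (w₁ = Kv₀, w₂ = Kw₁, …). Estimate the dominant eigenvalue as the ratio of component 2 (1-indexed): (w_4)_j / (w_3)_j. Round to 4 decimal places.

10.3379

w1 = Kv₀ = (-12, -9, -2)
w2 = Kw1 = (-107, -105, -15)
w3 = Kw2 = (-1034, -1101, -191)
w4 = Kw3 = (-10159, -11382, -2381)
Ratio at component: -11382 / -1101 = 10.3379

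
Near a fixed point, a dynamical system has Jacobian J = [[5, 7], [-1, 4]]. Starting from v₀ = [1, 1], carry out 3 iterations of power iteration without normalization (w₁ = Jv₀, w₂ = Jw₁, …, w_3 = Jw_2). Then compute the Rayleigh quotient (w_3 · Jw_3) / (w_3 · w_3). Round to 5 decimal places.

3.80769

w1 = Jv₀ = (12, 3)
w2 = Jw1 = (81, 0)
w3 = Jw2 = (405, -81)
Jw3 = (1458, -729)
w3·Jw3 = 405·1458 + (-81)·(-729) = 649539; w3·w3 = 405·405 + (-81)·(-81) = 170586
λ ≈ 649539/170586 = 3.80769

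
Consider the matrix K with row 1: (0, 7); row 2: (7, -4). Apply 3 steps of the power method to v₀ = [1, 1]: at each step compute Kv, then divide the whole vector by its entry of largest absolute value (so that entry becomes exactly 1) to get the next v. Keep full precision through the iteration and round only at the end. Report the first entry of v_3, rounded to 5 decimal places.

1.00000

Kv0 = (7.000000, 3.000000); divide by 7.000000 → v1 = (1.000000, 0.428571)
Kv1 = (3.000000, 5.285714); divide by 5.285714 → v2 = (0.567568, 1.000000)
Kv2 = (7.000000, -0.027027); divide by 7.000000 → v3 = (1.000000, -0.003861)
Requested entry of v3: 259/259 = 1.00000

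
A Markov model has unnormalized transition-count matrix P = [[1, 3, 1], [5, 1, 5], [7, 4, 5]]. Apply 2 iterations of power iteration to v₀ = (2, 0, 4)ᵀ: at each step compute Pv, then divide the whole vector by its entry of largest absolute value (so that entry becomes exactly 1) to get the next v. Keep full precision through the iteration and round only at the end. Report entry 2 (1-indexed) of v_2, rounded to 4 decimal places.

Pv0 = (6.00000, 30.00000, 34.00000); divide by 34.00000 → v1 = (0.17647, 0.88235, 1.00000)
Pv1 = (3.82353, 6.76471, 9.76471); divide by 9.76471 → v2 = (0.39157, 0.69277, 1.00000)
Requested entry of v2: 230/332 = 0.6928

0.6928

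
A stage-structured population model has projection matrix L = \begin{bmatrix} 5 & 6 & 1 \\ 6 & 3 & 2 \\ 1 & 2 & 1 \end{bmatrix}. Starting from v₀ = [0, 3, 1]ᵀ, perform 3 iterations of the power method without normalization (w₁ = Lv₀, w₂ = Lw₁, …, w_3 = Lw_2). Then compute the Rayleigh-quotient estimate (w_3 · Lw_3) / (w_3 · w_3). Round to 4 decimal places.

10.5278

w1 = Lv₀ = (5·0 + 6·3 + 1·1; 6·0 + 3·3 + 2·1; 1·0 + 2·3 + 1·1) = (19, 11, 7)
w2 = Lw1 = (5·19 + 6·11 + 1·7; 6·19 + 3·11 + 2·7; 1·19 + 2·11 + 1·7) = (168, 161, 48)
w3 = Lw2 = (1854, 1587, 538)
Lw3 = (19330, 16961, 5566)
w3·Lw3 = 1854·19330 + 1587·16961 + 538·5566 = 65749435; w3·w3 = 1854·1854 + 1587·1587 + 538·538 = 6245329
λ ≈ 65749435/6245329 = 10.5278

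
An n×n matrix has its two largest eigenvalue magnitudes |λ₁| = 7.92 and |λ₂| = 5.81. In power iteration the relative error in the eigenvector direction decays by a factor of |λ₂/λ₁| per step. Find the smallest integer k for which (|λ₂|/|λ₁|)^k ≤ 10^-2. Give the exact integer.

|λ₂/λ₁| = 5.81/7.92 = 0.73359
Need k ≥ ln(10^-2) / ln(0.73359) = -4.6052 / -0.3098 ≈ 14.864
Smallest integer k satisfying the bound: 15

15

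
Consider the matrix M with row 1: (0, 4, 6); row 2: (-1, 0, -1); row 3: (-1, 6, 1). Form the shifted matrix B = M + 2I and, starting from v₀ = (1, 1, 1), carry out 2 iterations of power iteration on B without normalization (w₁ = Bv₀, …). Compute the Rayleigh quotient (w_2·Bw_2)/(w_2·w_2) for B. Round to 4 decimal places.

B = M + 2I has rows (2, 4, 6); (-1, 2, -1); (-1, 6, 3)
w1 = Bv₀ = (12, 0, 8)
w2 = Bw1 = (72, -20, 12)
Bw2 = (136, -124, -156)
w2·Bw2 = 10400; w2·w2 = 5728; μ ≈ 10400/5728 = 1.8156

μ ≈ 1.8156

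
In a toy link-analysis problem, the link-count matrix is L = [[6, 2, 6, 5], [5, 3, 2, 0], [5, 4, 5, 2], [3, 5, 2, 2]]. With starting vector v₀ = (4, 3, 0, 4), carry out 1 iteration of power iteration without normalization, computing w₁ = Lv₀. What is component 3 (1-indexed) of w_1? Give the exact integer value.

w1 = Lv₀ = (6·4 + 2·3 + 6·0 + 5·4; 5·4 + 3·3 + 2·0 + 0·4; 5·4 + 4·3 + 5·0 + 2·4; 3·4 + 5·3 + 2·0 + 2·4) = (50, 29, 40, 35)
The requested component of w1 is 40.

40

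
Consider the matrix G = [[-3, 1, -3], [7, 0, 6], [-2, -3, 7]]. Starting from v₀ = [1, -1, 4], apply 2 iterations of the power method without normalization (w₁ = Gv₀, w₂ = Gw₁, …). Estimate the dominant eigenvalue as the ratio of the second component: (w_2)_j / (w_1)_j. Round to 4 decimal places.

λ ≈ 2.0000

w1 = Gv₀ = ((-3)·1 + 1·(-1) + (-3)·4; 7·1 + 0·(-1) + 6·4; (-2)·1 + (-3)·(-1) + 7·4) = (-16, 31, 29)
w2 = Gw1 = ((-3)·(-16) + 1·31 + (-3)·29; 7·(-16) + 0·31 + 6·29; (-2)·(-16) + (-3)·31 + 7·29) = (-8, 62, 142)
Ratio at component: 62 / 31 = 2.0000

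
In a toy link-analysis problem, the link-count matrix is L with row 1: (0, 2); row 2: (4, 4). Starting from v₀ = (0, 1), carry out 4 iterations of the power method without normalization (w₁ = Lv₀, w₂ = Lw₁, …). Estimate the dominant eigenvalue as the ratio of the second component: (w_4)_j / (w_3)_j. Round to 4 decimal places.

w1 = Lv₀ = (2, 4)
w2 = Lw1 = (8, 24)
w3 = Lw2 = (48, 128)
w4 = Lw3 = (256, 704)
Ratio at component: 704 / 128 = 5.5000

5.5000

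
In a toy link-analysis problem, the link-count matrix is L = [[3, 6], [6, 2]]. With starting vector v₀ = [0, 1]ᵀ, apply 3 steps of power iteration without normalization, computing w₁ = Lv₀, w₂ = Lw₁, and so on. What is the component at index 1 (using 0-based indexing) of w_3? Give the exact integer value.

260

w1 = Lv₀ = (3·0 + 6·1; 6·0 + 2·1) = (6, 2)
w2 = Lw1 = (3·6 + 6·2; 6·6 + 2·2) = (30, 40)
w3 = Lw2 = (330, 260)
The requested component of w3 is 260.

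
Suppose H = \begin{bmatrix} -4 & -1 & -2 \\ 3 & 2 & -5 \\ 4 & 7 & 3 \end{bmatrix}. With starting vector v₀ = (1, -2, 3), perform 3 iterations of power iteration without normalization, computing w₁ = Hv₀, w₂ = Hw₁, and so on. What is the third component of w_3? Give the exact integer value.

-598

w1 = Hv₀ = ((-4)·1 + (-1)·(-2) + (-2)·3; 3·1 + 2·(-2) + (-5)·3; 4·1 + 7·(-2) + 3·3) = (-8, -16, -1)
w2 = Hw1 = ((-4)·(-8) + (-1)·(-16) + (-2)·(-1); 3·(-8) + 2·(-16) + (-5)·(-1); 4·(-8) + 7·(-16) + 3·(-1)) = (50, -51, -147)
w3 = Hw2 = (145, 783, -598)
The requested component of w3 is -598.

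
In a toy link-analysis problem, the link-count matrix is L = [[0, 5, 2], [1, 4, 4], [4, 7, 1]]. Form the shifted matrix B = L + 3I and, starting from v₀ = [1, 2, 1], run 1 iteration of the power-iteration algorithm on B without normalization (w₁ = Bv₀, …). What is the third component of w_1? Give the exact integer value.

B = L + 3I has rows (3, 5, 2); (1, 7, 4); (4, 7, 4)
w1 = Bv₀ = (15, 19, 22)
Requested component of w1: 22

22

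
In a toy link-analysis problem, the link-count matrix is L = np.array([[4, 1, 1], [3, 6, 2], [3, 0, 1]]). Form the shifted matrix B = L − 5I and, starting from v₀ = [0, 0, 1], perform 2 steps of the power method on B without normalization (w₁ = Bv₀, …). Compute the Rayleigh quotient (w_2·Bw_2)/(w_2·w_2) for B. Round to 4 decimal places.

B = L − 5I has rows (-1, 1, 1); (3, 1, 2); (3, 0, -4)
w1 = Bv₀ = (1, 2, -4)
w2 = Bw1 = (-3, -3, 19)
Bw2 = (19, 26, -85)
w2·Bw2 = -1750; w2·w2 = 379; μ ≈ -1750/379 = -4.6174

μ ≈ -4.6174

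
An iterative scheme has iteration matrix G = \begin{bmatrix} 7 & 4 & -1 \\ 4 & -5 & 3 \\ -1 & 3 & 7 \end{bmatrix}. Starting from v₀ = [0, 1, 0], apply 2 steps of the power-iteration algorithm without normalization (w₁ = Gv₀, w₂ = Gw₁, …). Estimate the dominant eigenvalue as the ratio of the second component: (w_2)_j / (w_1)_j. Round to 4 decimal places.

w1 = Gv₀ = (7·0 + 4·1 + (-1)·0; 4·0 + (-5)·1 + 3·0; (-1)·0 + 3·1 + 7·0) = (4, -5, 3)
w2 = Gw1 = (7·4 + 4·(-5) + (-1)·3; 4·4 + (-5)·(-5) + 3·3; (-1)·4 + 3·(-5) + 7·3) = (5, 50, 2)
Ratio at component: 50 / -5 = -10.0000

λ ≈ -10.0000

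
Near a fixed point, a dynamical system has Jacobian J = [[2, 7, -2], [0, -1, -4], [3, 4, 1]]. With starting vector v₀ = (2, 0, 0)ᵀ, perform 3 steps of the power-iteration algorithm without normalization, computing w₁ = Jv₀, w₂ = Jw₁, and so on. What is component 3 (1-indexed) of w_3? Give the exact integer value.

w1 = Jv₀ = (4, 0, 6)
w2 = Jw1 = (-4, -24, 18)
w3 = Jw2 = (-212, -48, -90)
The requested component of w3 is -90.

-90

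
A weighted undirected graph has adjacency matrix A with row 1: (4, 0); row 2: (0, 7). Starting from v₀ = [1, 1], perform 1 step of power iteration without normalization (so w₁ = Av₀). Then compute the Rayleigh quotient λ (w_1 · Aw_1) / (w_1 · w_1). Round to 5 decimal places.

λ ≈ 6.26154

w1 = Av₀ = (4·1 + 0·1; 0·1 + 7·1) = (4, 7)
Aw1 = (16, 49)
w1·Aw1 = 4·16 + 7·49 = 407; w1·w1 = 4·4 + 7·7 = 65
λ ≈ 407/65 = 6.26154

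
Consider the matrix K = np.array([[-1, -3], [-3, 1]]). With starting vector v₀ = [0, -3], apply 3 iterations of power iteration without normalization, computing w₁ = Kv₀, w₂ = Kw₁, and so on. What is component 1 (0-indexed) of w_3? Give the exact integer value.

-30

w1 = Kv₀ = (9, -3)
w2 = Kw1 = (0, -30)
w3 = Kw2 = (90, -30)
The requested component of w3 is -30.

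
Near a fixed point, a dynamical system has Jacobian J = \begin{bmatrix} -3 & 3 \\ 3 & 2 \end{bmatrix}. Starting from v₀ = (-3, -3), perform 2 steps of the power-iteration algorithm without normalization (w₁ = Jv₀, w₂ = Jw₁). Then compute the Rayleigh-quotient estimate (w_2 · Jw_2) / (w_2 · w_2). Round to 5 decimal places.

1.30769

w1 = Jv₀ = (0, -15)
w2 = Jw1 = (-45, -30)
Jw2 = (45, -195)
w2·Jw2 = (-45)·45 + (-30)·(-195) = 3825; w2·w2 = (-45)·(-45) + (-30)·(-30) = 2925
λ ≈ 3825/2925 = 1.30769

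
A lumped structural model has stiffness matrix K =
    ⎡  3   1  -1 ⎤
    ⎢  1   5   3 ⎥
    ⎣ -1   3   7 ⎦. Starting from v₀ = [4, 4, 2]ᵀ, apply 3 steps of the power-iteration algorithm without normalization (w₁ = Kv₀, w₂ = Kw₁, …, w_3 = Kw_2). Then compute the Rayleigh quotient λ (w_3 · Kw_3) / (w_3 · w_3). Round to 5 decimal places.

w1 = Kv₀ = (3·4 + 1·4 + (-1)·2; 1·4 + 5·4 + 3·2; (-1)·4 + 3·4 + 7·2) = (14, 30, 22)
w2 = Kw1 = (3·14 + 1·30 + (-1)·22; 1·14 + 5·30 + 3·22; (-1)·14 + 3·30 + 7·22) = (50, 230, 230)
w3 = Kw2 = (150, 1890, 2250)
Kw3 = (90, 16350, 21270)
w3·Kw3 = 150·90 + 1890·16350 + 2250·21270 = 78772500; w3·w3 = 150·150 + 1890·1890 + 2250·2250 = 8657100
λ ≈ 78772500/8657100 = 9.09918

λ ≈ 9.09918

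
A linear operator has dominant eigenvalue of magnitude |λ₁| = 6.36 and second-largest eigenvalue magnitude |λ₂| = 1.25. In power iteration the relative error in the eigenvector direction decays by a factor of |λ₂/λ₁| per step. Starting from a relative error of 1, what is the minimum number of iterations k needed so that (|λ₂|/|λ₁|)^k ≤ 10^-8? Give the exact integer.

|λ₂/λ₁| = 1.25/6.36 = 0.19654
Need k ≥ ln(10^-8) / ln(0.19654) = -18.4207 / -1.6269 ≈ 11.323
Smallest integer k satisfying the bound: 12

12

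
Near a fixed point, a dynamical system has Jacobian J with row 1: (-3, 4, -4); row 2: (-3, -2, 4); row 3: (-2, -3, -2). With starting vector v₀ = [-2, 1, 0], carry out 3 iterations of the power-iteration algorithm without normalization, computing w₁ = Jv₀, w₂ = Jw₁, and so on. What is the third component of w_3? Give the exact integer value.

206

w1 = Jv₀ = (10, 4, 1)
w2 = Jw1 = (-18, -34, -34)
w3 = Jw2 = (54, -14, 206)
The requested component of w3 is 206.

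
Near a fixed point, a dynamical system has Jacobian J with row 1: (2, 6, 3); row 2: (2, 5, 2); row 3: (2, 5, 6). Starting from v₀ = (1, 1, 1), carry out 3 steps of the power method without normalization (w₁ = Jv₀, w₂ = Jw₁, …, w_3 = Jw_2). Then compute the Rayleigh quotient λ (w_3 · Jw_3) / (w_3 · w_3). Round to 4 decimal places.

10.6885

w1 = Jv₀ = (11, 9, 13)
w2 = Jw1 = (115, 93, 145)
w3 = Jw2 = (1223, 985, 1565)
Jw3 = (13051, 10501, 16761)
w3·Jw3 = 1223·13051 + 985·10501 + 1565·16761 = 52535823; w3·w3 = 1223·1223 + 985·985 + 1565·1565 = 4915179
λ ≈ 52535823/4915179 = 10.6885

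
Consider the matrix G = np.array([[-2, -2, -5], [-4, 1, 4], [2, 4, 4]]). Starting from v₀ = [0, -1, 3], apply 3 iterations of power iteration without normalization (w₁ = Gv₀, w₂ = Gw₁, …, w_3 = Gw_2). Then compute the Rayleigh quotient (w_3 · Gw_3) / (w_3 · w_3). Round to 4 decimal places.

λ ≈ 7.2813

w1 = Gv₀ = ((-2)·0 + (-2)·(-1) + (-5)·3; (-4)·0 + 1·(-1) + 4·3; 2·0 + 4·(-1) + 4·3) = (-13, 11, 8)
w2 = Gw1 = ((-2)·(-13) + (-2)·11 + (-5)·8; (-4)·(-13) + 1·11 + 4·8; 2·(-13) + 4·11 + 4·8) = (-36, 95, 50)
w3 = Gw2 = (-368, 439, 508)
Gw3 = (-2682, 3943, 3052)
w3·Gw3 = (-368)·(-2682) + 439·3943 + 508·3052 = 4268369; w3·w3 = (-368)·(-368) + 439·439 + 508·508 = 586209
λ ≈ 4268369/586209 = 7.2813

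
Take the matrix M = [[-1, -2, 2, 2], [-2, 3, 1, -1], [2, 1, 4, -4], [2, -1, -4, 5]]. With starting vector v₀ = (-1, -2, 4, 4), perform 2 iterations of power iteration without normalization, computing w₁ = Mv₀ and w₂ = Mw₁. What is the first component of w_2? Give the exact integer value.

-13

w1 = Mv₀ = (21, -4, -4, 4)
w2 = Mw1 = (-13, -62, 6, 82)
The requested component of w2 is -13.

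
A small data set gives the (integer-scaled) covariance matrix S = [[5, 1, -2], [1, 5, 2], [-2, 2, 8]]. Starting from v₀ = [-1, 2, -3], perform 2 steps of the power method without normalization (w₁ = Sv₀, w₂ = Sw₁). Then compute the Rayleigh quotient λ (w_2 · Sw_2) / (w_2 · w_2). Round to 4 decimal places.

9.2432

w1 = Sv₀ = (5·(-1) + 1·2 + (-2)·(-3); 1·(-1) + 5·2 + 2·(-3); (-2)·(-1) + 2·2 + 8·(-3)) = (3, 3, -18)
w2 = Sw1 = (5·3 + 1·3 + (-2)·(-18); 1·3 + 5·3 + 2·(-18); (-2)·3 + 2·3 + 8·(-18)) = (54, -18, -144)
Sw2 = (540, -324, -1296)
w2·Sw2 = 54·540 + (-18)·(-324) + (-144)·(-1296) = 221616; w2·w2 = 54·54 + (-18)·(-18) + (-144)·(-144) = 23976
λ ≈ 221616/23976 = 9.2432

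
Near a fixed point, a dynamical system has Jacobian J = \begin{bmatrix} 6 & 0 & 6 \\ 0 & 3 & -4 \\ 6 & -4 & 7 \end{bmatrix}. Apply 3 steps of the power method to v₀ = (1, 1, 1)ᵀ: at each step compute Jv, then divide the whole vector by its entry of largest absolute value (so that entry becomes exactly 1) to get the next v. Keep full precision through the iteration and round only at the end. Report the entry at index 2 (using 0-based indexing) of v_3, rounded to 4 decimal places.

1.0000

Jv0 = (12.00000, -1.00000, 9.00000); divide by 12.00000 → v1 = (1.00000, -0.08333, 0.75000)
Jv1 = (10.50000, -3.25000, 11.58333); divide by 11.58333 → v2 = (0.90647, -0.28058, 1.00000)
Jv2 = (11.43885, -4.84173, 13.56115); divide by 13.56115 → v3 = (0.84350, -0.35703, 1.00000)
Requested entry of v3: 1885/1885 = 1.0000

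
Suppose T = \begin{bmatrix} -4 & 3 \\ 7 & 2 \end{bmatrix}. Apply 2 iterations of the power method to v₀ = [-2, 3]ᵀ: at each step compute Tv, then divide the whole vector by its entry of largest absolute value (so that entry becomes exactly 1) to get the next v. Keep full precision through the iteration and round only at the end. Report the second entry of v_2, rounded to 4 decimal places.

1.0000

Tv0 = (17.00000, -8.00000); divide by 17.00000 → v1 = (1.00000, -0.47059)
Tv1 = (-5.41176, 6.05882); divide by 6.05882 → v2 = (-0.89320, 1.00000)
Requested entry of v2: 103/103 = 1.0000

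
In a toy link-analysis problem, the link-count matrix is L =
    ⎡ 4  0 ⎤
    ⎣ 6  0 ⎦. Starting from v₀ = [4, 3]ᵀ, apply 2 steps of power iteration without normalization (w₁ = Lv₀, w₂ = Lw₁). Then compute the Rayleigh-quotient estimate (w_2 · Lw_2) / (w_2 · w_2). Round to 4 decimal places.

4.0000

w1 = Lv₀ = (16, 24)
w2 = Lw1 = (64, 96)
Lw2 = (256, 384)
w2·Lw2 = 64·256 + 96·384 = 53248; w2·w2 = 64·64 + 96·96 = 13312
λ ≈ 53248/13312 = 4.0000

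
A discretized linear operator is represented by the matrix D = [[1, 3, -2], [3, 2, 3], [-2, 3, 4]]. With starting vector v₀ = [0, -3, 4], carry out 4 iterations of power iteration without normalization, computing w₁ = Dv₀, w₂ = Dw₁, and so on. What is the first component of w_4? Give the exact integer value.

w1 = Dv₀ = (-17, 6, 7)
w2 = Dw1 = (-13, -18, 80)
w3 = Dw2 = (-227, 165, 292)
w4 = Dw3 = (-316, 525, 2117)
The requested component of w4 is -316.

-316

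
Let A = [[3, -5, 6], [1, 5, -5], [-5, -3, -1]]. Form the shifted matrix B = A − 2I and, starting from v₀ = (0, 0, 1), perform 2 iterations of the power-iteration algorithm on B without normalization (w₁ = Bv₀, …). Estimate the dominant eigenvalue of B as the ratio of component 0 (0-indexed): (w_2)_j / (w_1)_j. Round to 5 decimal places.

B = A − 2I has rows (1, -5, 6); (1, 3, -5); (-5, -3, -3)
w1 = Bv₀ = (1·0 + (-5)·0 + 6·1; 1·0 + 3·0 + (-5)·1; (-5)·0 + (-3)·0 + (-3)·1) = (6, -5, -3)
w2 = Bw1 = (1·6 + (-5)·(-5) + 6·(-3); 1·6 + 3·(-5) + (-5)·(-3); (-5)·6 + (-3)·(-5) + (-3)·(-3)) = (13, 6, -6)
Ratio: 13/6 = 2.16667

μ ≈ 2.16667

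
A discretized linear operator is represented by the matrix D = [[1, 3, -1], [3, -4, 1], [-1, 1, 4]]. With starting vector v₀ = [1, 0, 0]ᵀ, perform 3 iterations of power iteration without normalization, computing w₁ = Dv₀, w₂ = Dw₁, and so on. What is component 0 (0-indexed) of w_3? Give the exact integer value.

w1 = Dv₀ = (1·1 + 3·0 + (-1)·0; 3·1 + (-4)·0 + 1·0; (-1)·1 + 1·0 + 4·0) = (1, 3, -1)
w2 = Dw1 = (1·1 + 3·3 + (-1)·(-1); 3·1 + (-4)·3 + 1·(-1); (-1)·1 + 1·3 + 4·(-1)) = (11, -10, -2)
w3 = Dw2 = (-17, 71, -29)
The requested component of w3 is -17.

-17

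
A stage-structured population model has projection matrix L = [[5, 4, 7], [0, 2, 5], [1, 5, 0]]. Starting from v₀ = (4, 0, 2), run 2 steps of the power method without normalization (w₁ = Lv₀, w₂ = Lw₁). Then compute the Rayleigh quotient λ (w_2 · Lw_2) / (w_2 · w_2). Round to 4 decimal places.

7.9332

w1 = Lv₀ = (34, 10, 4)
w2 = Lw1 = (238, 40, 84)
Lw2 = (1938, 500, 438)
w2·Lw2 = 238·1938 + 40·500 + 84·438 = 518036; w2·w2 = 238·238 + 40·40 + 84·84 = 65300
λ ≈ 518036/65300 = 7.9332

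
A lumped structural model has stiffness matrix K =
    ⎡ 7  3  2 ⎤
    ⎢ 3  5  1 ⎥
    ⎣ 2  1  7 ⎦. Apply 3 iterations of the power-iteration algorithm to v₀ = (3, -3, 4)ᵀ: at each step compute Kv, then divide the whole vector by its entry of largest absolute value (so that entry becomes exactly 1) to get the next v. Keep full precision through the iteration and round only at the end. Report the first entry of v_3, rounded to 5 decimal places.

0.94110

Kv0 = (20.000000, -2.000000, 31.000000); divide by 31.000000 → v1 = (0.645161, -0.064516, 1.000000)
Kv1 = (6.322581, 2.612903, 8.225806); divide by 8.225806 → v2 = (0.768627, 0.317647, 1.000000)
Kv2 = (8.333333, 4.894118, 8.854902); divide by 8.854902 → v3 = (0.941098, 0.552702, 1.000000)
Requested entry of v3: 2125/2258 = 0.94110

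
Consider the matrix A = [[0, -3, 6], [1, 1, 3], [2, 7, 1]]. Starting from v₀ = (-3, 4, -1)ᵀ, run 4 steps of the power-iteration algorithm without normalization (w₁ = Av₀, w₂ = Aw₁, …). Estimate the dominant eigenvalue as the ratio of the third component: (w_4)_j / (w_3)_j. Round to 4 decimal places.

λ ≈ 1.0187

w1 = Av₀ = (0·(-3) + (-3)·4 + 6·(-1); 1·(-3) + 1·4 + 3·(-1); 2·(-3) + 7·4 + 1·(-1)) = (-18, -2, 21)
w2 = Aw1 = (0·(-18) + (-3)·(-2) + 6·21; 1·(-18) + 1·(-2) + 3·21; 2·(-18) + 7·(-2) + 1·21) = (132, 43, -29)
w3 = Aw2 = (-303, 88, 536)
w4 = Aw3 = (2952, 1393, 546)
Ratio at component: 546 / 536 = 1.0187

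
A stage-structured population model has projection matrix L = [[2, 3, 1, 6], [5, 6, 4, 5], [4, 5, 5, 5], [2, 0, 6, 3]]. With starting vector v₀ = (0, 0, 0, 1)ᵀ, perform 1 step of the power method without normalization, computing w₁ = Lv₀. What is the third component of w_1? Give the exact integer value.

w1 = Lv₀ = (6, 5, 5, 3)
The requested component of w1 is 5.

5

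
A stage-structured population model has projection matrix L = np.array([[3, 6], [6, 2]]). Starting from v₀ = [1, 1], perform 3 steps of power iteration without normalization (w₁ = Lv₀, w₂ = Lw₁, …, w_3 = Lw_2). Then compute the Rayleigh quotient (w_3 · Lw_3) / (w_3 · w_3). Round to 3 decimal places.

8.521

w1 = Lv₀ = (3·1 + 6·1; 6·1 + 2·1) = (9, 8)
w2 = Lw1 = (3·9 + 6·8; 6·9 + 2·8) = (75, 70)
w3 = Lw2 = (645, 590)
Lw3 = (5475, 5050)
w3·Lw3 = 645·5475 + 590·5050 = 6510875; w3·w3 = 645·645 + 590·590 = 764125
λ ≈ 6510875/764125 = 8.521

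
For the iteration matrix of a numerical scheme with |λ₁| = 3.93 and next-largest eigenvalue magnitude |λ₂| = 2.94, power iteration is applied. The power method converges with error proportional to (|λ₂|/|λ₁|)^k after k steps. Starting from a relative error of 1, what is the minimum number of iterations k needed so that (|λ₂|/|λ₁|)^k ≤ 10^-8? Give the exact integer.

64

|λ₂/λ₁| = 2.94/3.93 = 0.74809
Need k ≥ ln(10^-8) / ln(0.74809) = -18.4207 / -0.2902 ≈ 63.469
Smallest integer k satisfying the bound: 64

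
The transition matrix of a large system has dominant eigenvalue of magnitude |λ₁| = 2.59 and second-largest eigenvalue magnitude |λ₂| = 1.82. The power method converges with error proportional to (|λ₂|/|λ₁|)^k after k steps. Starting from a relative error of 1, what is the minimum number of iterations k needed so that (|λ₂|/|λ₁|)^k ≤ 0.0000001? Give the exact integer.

46

|λ₂/λ₁| = 1.82/2.59 = 0.70270
Need k ≥ ln(0.0000001) / ln(0.70270) = -16.1181 / -0.3528 ≈ 45.683
Smallest integer k satisfying the bound: 46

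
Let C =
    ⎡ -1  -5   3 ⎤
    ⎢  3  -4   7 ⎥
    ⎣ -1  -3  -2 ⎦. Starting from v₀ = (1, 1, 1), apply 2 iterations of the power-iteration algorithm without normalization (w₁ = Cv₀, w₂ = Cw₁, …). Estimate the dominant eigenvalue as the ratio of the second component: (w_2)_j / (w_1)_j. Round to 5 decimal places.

w1 = Cv₀ = ((-1)·1 + (-5)·1 + 3·1; 3·1 + (-4)·1 + 7·1; (-1)·1 + (-3)·1 + (-2)·1) = (-3, 6, -6)
w2 = Cw1 = ((-1)·(-3) + (-5)·6 + 3·(-6); 3·(-3) + (-4)·6 + 7·(-6); (-1)·(-3) + (-3)·6 + (-2)·(-6)) = (-45, -75, -3)
Ratio at component: -75 / 6 = -12.50000

λ ≈ -12.50000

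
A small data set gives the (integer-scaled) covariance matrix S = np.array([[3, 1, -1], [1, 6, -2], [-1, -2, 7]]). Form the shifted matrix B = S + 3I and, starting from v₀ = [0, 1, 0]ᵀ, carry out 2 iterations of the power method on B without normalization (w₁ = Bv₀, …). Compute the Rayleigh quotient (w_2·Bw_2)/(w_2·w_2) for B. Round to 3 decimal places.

B = S + 3I has rows (6, 1, -1); (1, 9, -2); (-1, -2, 10)
w1 = Bv₀ = (6·0 + 1·1 + (-1)·0; 1·0 + 9·1 + (-2)·0; (-1)·0 + (-2)·1 + 10·0) = (1, 9, -2)
w2 = Bw1 = (6·1 + 1·9 + (-1)·(-2); 1·1 + 9·9 + (-2)·(-2); (-1)·1 + (-2)·9 + 10·(-2)) = (17, 86, -39)
Bw2 = (227, 869, -579)
w2·Bw2 = 101174; w2·w2 = 9206; μ ≈ 101174/9206 = 10.990

10.990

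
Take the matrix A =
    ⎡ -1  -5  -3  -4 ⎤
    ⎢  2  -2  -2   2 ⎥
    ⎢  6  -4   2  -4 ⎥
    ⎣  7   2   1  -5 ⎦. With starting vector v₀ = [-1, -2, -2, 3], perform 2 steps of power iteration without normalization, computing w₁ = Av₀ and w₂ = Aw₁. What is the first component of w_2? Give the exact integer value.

89

w1 = Av₀ = ((-1)·(-1) + (-5)·(-2) + (-3)·(-2) + (-4)·3; 2·(-1) + (-2)·(-2) + (-2)·(-2) + 2·3; 6·(-1) + (-4)·(-2) + 2·(-2) + (-4)·3; 7·(-1) + 2·(-2) + 1·(-2) + (-5)·3) = (5, 12, -14, -28)
w2 = Aw1 = ((-1)·5 + (-5)·12 + (-3)·(-14) + (-4)·(-28); 2·5 + (-2)·12 + (-2)·(-14) + 2·(-28); 6·5 + (-4)·12 + 2·(-14) + (-4)·(-28); 7·5 + 2·12 + 1·(-14) + (-5)·(-28)) = (89, -42, 66, 185)
The requested component of w2 is 89.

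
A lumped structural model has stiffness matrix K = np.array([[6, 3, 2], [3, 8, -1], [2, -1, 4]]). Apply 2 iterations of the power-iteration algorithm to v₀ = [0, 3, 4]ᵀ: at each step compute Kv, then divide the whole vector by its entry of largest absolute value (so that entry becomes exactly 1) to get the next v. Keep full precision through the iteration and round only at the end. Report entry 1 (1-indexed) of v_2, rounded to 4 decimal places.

0.9495

Kv0 = (17.00000, 20.00000, 13.00000); divide by 20.00000 → v1 = (0.85000, 1.00000, 0.65000)
Kv1 = (9.40000, 9.90000, 3.30000); divide by 9.90000 → v2 = (0.94949, 1.00000, 0.33333)
Requested entry of v2: 188/198 = 0.9495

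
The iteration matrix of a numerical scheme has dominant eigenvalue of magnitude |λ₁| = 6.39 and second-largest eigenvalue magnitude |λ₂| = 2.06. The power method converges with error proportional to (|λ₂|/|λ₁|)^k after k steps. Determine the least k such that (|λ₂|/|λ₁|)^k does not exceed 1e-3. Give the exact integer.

|λ₂/λ₁| = 2.06/6.39 = 0.32238
Need k ≥ ln(1e-3) / ln(0.32238) = -6.9078 / -1.1320 ≈ 6.102
Smallest integer k satisfying the bound: 7

7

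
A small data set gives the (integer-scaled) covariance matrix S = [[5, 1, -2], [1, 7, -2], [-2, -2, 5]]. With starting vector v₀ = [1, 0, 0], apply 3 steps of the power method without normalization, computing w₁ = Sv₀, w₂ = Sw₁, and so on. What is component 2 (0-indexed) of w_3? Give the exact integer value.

w1 = Sv₀ = (5, 1, -2)
w2 = Sw1 = (30, 16, -22)
w3 = Sw2 = (210, 186, -202)
The requested component of w3 is -202.

-202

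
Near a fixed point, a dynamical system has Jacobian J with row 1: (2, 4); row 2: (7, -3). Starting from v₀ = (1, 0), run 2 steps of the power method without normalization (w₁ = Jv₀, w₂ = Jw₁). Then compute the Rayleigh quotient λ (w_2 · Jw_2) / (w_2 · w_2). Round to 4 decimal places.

λ ≈ -0.5247

w1 = Jv₀ = (2, 7)
w2 = Jw1 = (32, -7)
Jw2 = (36, 245)
w2·Jw2 = 32·36 + (-7)·245 = -563; w2·w2 = 32·32 + (-7)·(-7) = 1073
λ ≈ -563/1073 = -0.5247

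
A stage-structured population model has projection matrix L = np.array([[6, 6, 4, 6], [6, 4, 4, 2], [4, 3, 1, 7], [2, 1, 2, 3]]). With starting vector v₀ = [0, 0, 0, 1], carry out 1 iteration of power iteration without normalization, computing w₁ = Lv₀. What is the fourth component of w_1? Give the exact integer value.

w1 = Lv₀ = (6·0 + 6·0 + 4·0 + 6·1; 6·0 + 4·0 + 4·0 + 2·1; 4·0 + 3·0 + 1·0 + 7·1; 2·0 + 1·0 + 2·0 + 3·1) = (6, 2, 7, 3)
The requested component of w1 is 3.

3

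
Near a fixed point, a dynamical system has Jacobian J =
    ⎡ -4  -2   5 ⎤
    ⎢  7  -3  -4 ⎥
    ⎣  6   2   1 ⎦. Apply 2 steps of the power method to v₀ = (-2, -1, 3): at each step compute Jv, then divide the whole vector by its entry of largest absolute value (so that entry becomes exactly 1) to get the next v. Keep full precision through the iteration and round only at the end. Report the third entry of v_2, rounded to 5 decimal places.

0.32292

Jv0 = (25.000000, -23.000000, -11.000000); divide by 25.000000 → v1 = (1.000000, -0.920000, -0.440000)
Jv1 = (-4.360000, 11.520000, 3.720000); divide by 11.520000 → v2 = (-0.378472, 1.000000, 0.322917)
Requested entry of v2: 93/288 = 0.32292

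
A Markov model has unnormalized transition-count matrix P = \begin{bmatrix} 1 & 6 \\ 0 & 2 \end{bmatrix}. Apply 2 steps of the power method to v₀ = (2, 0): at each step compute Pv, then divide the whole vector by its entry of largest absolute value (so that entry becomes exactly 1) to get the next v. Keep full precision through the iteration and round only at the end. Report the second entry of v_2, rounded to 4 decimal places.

Pv0 = (2.00000, 0.00000); divide by 2.00000 → v1 = (1.00000, 0.00000)
Pv1 = (1.00000, 0.00000); divide by 1.00000 → v2 = (1.00000, 0.00000)
Requested entry of v2: 0/2 = 0.0000

0.0000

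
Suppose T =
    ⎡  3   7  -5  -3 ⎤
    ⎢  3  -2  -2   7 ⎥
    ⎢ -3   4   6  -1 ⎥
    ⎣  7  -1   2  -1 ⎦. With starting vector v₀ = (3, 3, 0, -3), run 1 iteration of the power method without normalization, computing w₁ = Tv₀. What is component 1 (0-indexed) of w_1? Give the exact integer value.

-18

w1 = Tv₀ = (3·3 + 7·3 + (-5)·0 + (-3)·(-3); 3·3 + (-2)·3 + (-2)·0 + 7·(-3); (-3)·3 + 4·3 + 6·0 + (-1)·(-3); 7·3 + (-1)·3 + 2·0 + (-1)·(-3)) = (39, -18, 6, 21)
The requested component of w1 is -18.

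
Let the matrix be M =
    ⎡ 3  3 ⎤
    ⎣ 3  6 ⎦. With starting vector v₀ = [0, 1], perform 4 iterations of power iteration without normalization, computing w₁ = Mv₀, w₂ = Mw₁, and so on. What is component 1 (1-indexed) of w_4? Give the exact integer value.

1701

w1 = Mv₀ = (3·0 + 3·1; 3·0 + 6·1) = (3, 6)
w2 = Mw1 = (3·3 + 3·6; 3·3 + 6·6) = (27, 45)
w3 = Mw2 = (216, 351)
w4 = Mw3 = (1701, 2754)
The requested component of w4 is 1701.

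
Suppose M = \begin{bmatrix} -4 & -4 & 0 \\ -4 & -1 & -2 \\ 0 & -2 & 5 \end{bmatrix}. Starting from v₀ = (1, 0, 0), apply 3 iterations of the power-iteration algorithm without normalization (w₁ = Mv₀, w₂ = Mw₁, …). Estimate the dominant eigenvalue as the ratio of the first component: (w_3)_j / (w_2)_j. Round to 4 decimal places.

w1 = Mv₀ = (-4, -4, 0)
w2 = Mw1 = (32, 20, 8)
w3 = Mw2 = (-208, -164, 0)
Ratio at component: -208 / 32 = -6.5000

λ ≈ -6.5000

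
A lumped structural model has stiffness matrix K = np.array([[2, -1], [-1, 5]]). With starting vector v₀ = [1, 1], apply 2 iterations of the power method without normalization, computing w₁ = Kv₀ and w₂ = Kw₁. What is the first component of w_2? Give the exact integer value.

-2

w1 = Kv₀ = (1, 4)
w2 = Kw1 = (-2, 19)
The requested component of w2 is -2.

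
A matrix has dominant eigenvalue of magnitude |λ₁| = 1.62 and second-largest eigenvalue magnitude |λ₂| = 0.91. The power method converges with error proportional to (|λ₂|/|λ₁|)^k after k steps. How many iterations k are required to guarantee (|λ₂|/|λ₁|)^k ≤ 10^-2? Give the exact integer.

8

|λ₂/λ₁| = 0.91/1.62 = 0.56173
Need k ≥ ln(10^-2) / ln(0.56173) = -4.6052 / -0.5767 ≈ 7.985
Smallest integer k satisfying the bound: 8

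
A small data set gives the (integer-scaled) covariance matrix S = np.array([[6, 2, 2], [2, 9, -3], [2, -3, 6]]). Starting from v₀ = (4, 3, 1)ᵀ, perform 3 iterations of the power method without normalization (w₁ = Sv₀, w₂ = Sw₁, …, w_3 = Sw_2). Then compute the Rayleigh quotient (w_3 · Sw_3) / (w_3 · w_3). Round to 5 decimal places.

w1 = Sv₀ = (6·4 + 2·3 + 2·1; 2·4 + 9·3 + (-3)·1; 2·4 + (-3)·3 + 6·1) = (32, 32, 5)
w2 = Sw1 = (6·32 + 2·32 + 2·5; 2·32 + 9·32 + (-3)·5; 2·32 + (-3)·32 + 6·5) = (266, 337, -2)
w3 = Sw2 = (2266, 3571, -491)
Sw3 = (19756, 38144, -9127)
w3·Sw3 = 2266·19756 + 3571·38144 + (-491)·(-9127) = 185460677; w3·w3 = 2266·2266 + 3571·3571 + (-491)·(-491) = 18127878
λ ≈ 185460677/18127878 = 10.23069

λ ≈ 10.23069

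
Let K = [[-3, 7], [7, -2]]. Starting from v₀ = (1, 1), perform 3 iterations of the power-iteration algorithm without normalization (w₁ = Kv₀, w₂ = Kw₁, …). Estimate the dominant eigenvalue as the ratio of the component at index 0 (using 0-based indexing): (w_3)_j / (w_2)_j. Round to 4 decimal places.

w1 = Kv₀ = ((-3)·1 + 7·1; 7·1 + (-2)·1) = (4, 5)
w2 = Kw1 = ((-3)·4 + 7·5; 7·4 + (-2)·5) = (23, 18)
w3 = Kw2 = (57, 125)
Ratio at component: 57 / 23 = 2.4783

2.4783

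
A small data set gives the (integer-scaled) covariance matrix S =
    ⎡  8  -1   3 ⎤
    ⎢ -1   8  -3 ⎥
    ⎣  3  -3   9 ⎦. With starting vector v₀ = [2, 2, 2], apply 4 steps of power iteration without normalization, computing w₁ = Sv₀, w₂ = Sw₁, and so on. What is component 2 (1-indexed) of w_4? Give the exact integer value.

w1 = Sv₀ = (20, 8, 18)
w2 = Sw1 = (206, -10, 198)
w3 = Sw2 = (2252, -880, 2430)
w4 = Sw3 = (26186, -16582, 31266)
The requested component of w4 is -16582.

-16582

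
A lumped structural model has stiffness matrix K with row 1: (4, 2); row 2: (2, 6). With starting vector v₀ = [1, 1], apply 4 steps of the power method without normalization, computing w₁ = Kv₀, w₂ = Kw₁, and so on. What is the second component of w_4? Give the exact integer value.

w1 = Kv₀ = (4·1 + 2·1; 2·1 + 6·1) = (6, 8)
w2 = Kw1 = (4·6 + 2·8; 2·6 + 6·8) = (40, 60)
w3 = Kw2 = (280, 440)
w4 = Kw3 = (2000, 3200)
The requested component of w4 is 3200.

3200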